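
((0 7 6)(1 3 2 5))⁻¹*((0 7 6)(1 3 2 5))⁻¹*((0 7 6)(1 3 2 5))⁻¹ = (1 3 2 5)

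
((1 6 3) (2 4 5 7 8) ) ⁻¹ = (1 3 6) (2 8 7 5 4) 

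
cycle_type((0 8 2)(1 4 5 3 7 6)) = 3.6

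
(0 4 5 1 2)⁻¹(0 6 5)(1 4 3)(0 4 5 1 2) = (1 4 6)(2 5 3)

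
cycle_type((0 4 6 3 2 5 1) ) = 7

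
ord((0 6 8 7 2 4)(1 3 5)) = 6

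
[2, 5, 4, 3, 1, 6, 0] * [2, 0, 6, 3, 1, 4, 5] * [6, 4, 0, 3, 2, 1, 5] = [5, 2, 4, 3, 6, 1, 0]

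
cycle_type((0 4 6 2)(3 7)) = 2.4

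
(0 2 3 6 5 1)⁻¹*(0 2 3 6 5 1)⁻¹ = (0 5 3)(1 6 2)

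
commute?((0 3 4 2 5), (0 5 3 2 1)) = no:(0 3 4 2 5)*(0 5 3 2 1) = (0 2 3 4 1), (0 5 3 2 1)*(0 3 4 2 5) = (1 3 5 4 2)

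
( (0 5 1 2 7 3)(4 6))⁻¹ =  (0 3 7 2 1 5)(4 6)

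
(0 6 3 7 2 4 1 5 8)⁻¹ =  (0 8 5 1 4 2 7 3 6)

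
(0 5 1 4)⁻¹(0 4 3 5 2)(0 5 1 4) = (0 3 1 2 5)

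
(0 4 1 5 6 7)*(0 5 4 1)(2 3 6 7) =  (0 1 4)(2 3 6)(5 7)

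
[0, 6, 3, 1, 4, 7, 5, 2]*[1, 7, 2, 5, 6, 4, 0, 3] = [1, 0, 5, 7, 6, 3, 4, 2]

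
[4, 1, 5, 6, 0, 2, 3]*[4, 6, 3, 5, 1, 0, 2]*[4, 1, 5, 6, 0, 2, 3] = [1, 3, 4, 5, 0, 6, 2]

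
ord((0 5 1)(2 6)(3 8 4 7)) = 12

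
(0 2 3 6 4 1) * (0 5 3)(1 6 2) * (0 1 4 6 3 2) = (0 4 3)(1 5 2)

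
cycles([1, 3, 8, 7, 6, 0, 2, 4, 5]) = (0 1 3 7 4 6 2 8 5)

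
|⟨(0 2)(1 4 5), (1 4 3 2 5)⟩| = 720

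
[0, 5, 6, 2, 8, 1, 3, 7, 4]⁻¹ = [0, 5, 3, 6, 8, 1, 2, 7, 4]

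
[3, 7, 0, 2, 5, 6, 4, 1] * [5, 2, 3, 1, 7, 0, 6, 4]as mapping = [0→1, 1→4, 2→5, 3→3, 4→0, 5→6, 6→7, 7→2]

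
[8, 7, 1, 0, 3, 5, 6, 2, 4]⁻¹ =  [3, 2, 7, 4, 8, 5, 6, 1, 0]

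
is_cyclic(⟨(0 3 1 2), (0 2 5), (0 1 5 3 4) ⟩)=no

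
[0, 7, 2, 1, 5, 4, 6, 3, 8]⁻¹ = [0, 3, 2, 7, 5, 4, 6, 1, 8]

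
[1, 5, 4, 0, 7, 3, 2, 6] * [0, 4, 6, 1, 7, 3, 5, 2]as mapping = [0→4, 1→3, 2→7, 3→0, 4→2, 5→1, 6→6, 7→5]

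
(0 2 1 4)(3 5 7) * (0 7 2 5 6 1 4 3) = (0 5 2 4 7)(1 3 6)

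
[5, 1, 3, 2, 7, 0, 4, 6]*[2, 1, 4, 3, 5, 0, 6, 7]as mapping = [0→0, 1→1, 2→3, 3→4, 4→7, 5→2, 6→5, 7→6]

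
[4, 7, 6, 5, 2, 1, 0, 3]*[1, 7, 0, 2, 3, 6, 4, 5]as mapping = [0→3, 1→5, 2→4, 3→6, 4→0, 5→7, 6→1, 7→2]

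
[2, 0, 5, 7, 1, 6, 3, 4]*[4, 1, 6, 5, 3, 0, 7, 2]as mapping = [0→6, 1→4, 2→0, 3→2, 4→1, 5→7, 6→5, 7→3]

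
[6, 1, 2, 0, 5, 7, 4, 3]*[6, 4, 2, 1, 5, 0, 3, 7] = [3, 4, 2, 6, 0, 7, 5, 1]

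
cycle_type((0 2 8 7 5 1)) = 6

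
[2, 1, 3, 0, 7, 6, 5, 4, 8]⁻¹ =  [3, 1, 0, 2, 7, 6, 5, 4, 8]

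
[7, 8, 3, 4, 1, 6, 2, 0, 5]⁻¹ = [7, 4, 6, 2, 3, 8, 5, 0, 1]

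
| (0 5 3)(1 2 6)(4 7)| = 6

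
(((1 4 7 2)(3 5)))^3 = (1 2 7 4)(3 5)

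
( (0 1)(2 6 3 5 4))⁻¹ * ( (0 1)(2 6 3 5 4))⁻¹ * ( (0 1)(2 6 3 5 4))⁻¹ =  (0 1)(2 3 4 6 5)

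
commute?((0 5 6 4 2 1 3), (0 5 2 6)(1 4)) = no:(0 5 6 4 2 1 3)*(0 5 2 6)(1 4) = (0 2 4 6 1 3 5), (0 5 2 6)(1 4)*(0 5 6 4 2 1 3) = (0 6 5 1 2 4 3)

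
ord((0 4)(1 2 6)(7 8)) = 6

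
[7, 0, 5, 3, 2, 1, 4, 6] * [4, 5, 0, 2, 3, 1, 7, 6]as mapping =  [0→6, 1→4, 2→1, 3→2, 4→0, 5→5, 6→3, 7→7]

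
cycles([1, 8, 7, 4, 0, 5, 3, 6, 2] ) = (0 1 8 2 7 6 3 4)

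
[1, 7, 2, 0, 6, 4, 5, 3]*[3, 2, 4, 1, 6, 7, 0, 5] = [2, 5, 4, 3, 0, 6, 7, 1]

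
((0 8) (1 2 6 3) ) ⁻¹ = (0 8) (1 3 6 2) 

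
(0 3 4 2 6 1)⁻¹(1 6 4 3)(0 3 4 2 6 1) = (0 1 2 4)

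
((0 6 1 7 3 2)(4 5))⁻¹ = (0 2 3 7 1 6)(4 5)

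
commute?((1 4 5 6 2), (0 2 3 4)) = no:(1 4 5 6 2)*(0 2 3 4) = (0 2 1)(3 4 5 6), (0 2 3 4)*(1 4 5 6 2) = (0 1 4)(2 3 5 6)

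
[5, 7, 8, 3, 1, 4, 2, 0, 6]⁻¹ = [7, 4, 6, 3, 5, 0, 8, 1, 2]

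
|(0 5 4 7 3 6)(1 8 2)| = 6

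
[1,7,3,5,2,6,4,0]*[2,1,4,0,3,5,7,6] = [1,6,0,5,4,7,3,2]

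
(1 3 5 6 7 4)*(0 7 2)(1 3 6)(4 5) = (0 7 5 1 6 2)(3 4)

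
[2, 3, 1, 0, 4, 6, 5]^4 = [0, 1, 2, 3, 4, 5, 6]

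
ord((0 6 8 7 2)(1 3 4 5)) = 20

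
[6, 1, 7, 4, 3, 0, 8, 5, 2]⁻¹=[5, 1, 8, 4, 3, 7, 0, 2, 6]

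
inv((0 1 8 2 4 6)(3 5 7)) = (0 6 4 2 8 1)(3 7 5)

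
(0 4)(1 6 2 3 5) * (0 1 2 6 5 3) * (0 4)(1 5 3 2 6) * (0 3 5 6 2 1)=(0 3 1 5 2 4 6)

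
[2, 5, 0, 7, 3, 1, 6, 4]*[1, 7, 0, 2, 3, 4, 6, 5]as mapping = [0→0, 1→4, 2→1, 3→5, 4→2, 5→7, 6→6, 7→3]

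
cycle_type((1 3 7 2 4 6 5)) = 7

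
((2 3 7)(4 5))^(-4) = (2 7 3)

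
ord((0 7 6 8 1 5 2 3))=8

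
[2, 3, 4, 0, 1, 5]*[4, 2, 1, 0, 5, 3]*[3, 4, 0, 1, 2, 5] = [4, 3, 5, 2, 0, 1]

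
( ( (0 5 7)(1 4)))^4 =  (0 5 7)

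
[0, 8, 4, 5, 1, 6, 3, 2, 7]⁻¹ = [0, 4, 7, 6, 2, 3, 5, 8, 1]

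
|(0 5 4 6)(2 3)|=4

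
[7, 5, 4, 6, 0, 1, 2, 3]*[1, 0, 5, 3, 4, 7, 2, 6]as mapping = [0→6, 1→7, 2→4, 3→2, 4→1, 5→0, 6→5, 7→3]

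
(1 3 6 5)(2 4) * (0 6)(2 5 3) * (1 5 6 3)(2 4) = (0 3)(1 4 6)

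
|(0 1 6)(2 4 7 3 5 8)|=6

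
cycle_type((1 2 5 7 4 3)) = 6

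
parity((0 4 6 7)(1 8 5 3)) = even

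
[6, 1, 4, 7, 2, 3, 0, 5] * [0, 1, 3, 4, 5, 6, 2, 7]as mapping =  [0→2, 1→1, 2→5, 3→7, 4→3, 5→4, 6→0, 7→6]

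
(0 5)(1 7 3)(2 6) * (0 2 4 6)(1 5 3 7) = (0 3 5 2)(4 6)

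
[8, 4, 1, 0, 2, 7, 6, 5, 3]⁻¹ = [3, 2, 4, 8, 1, 7, 6, 5, 0]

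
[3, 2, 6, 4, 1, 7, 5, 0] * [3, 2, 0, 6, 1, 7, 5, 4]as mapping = [0→6, 1→0, 2→5, 3→1, 4→2, 5→4, 6→7, 7→3]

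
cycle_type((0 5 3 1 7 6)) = 6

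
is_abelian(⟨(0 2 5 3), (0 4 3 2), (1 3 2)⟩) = no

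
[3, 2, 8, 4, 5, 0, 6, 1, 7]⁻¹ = [5, 7, 1, 0, 3, 4, 6, 8, 2]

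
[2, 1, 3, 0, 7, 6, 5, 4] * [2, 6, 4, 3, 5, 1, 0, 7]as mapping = [0→4, 1→6, 2→3, 3→2, 4→7, 5→0, 6→1, 7→5]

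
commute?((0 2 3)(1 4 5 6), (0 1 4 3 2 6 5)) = no:(0 2 3)(1 4 5 6)*(0 1 4 3 2 6 5) = (0 6 4)(1 3), (0 1 4 3 2 6 5)*(0 2 3)(1 4 5 6) = (0 4)(1 5 2)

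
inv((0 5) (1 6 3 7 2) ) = (0 5) (1 2 7 3 6) 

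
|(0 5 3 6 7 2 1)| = 7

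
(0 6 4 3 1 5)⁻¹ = (0 5 1 3 4 6)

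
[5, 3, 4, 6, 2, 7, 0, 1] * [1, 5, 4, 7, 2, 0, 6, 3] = [0, 7, 2, 6, 4, 3, 1, 5]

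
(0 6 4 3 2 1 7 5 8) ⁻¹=(0 8 5 7 1 2 3 4 6) 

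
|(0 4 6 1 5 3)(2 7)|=6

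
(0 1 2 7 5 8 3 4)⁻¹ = (0 4 3 8 5 7 2 1)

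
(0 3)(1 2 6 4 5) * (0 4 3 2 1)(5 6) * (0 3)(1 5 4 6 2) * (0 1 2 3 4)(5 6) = (0 2)(1 6)(3 5 4)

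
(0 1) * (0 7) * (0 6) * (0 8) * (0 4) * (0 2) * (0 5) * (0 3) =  (0 1 7 6 8 4 2 5 3)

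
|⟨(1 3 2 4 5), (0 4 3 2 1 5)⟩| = 720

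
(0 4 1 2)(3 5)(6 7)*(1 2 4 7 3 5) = (0 7 6 3 1 4 2)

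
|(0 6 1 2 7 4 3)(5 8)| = 14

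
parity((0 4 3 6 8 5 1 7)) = odd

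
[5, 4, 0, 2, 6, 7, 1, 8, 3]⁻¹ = [2, 6, 3, 8, 1, 0, 4, 5, 7]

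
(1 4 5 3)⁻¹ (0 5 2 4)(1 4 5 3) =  (0 3 2 5)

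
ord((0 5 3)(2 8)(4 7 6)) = 6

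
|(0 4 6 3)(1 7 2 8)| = 4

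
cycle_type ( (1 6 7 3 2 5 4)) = 7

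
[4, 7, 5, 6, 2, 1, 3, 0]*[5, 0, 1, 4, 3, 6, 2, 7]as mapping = [0→3, 1→7, 2→6, 3→2, 4→1, 5→0, 6→4, 7→5]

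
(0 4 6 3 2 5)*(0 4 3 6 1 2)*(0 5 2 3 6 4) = (0 6 4 1 3 5)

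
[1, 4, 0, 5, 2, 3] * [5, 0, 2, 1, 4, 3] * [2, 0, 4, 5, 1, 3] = [2, 1, 3, 5, 4, 0]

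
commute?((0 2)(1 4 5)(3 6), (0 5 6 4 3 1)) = no:(0 2)(1 4 5)(3 6)*(0 5 6 4 3 1) = (0 2 5)(1 3 4 6), (0 5 6 4 3 1)*(0 2)(1 4 5)(3 6) = (0 1 2)(3 4 6 5)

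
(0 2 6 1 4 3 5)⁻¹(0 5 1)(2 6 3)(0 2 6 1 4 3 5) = (0 4 2)(1 5 6)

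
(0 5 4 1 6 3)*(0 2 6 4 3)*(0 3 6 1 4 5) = (1 5 6 3 2)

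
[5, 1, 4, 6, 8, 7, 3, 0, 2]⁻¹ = [7, 1, 8, 6, 2, 0, 3, 5, 4]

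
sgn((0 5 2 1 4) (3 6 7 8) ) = -1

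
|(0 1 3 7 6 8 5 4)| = 8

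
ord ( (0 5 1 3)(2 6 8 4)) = 4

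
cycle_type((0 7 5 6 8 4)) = 6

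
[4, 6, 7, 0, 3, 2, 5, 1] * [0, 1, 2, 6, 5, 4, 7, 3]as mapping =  [0→5, 1→7, 2→3, 3→0, 4→6, 5→2, 6→4, 7→1]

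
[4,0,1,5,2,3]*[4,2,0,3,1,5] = [1,4,2,5,0,3]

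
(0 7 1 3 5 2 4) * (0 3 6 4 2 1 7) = (1 6 4 3 5)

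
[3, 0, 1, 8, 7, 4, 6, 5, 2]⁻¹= [1, 2, 8, 0, 5, 7, 6, 4, 3]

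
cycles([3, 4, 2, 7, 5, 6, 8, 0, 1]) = (0 3 7)(1 4 5 6 8)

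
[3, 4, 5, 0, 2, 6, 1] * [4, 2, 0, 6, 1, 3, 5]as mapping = [0→6, 1→1, 2→3, 3→4, 4→0, 5→5, 6→2]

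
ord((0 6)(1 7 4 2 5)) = 10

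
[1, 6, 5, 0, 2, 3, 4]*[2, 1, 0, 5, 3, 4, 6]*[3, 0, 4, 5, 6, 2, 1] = [0, 1, 6, 4, 3, 2, 5]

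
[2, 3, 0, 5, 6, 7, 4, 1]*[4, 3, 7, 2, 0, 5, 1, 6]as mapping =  [0→7, 1→2, 2→4, 3→5, 4→1, 5→6, 6→0, 7→3]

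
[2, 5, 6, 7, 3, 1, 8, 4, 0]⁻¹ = [8, 5, 0, 4, 7, 1, 2, 3, 6]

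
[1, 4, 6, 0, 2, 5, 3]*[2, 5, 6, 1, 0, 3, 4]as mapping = [0→5, 1→0, 2→4, 3→2, 4→6, 5→3, 6→1]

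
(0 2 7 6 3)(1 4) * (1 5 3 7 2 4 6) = (0 4 5 3)(1 6 7)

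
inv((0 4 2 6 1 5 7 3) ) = (0 3 7 5 1 6 2 4) 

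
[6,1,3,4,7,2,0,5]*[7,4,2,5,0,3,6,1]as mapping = [0→6,1→4,2→5,3→0,4→1,5→2,6→7,7→3]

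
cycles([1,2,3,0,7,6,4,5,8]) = (0 1 2 3) (4 7 5 6) 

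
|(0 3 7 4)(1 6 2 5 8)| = 20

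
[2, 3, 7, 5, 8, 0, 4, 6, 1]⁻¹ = [5, 8, 0, 1, 6, 3, 7, 2, 4]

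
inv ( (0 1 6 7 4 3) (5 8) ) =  (0 3 4 7 6 1) (5 8) 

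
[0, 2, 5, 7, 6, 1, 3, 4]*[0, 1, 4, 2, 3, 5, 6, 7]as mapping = [0→0, 1→4, 2→5, 3→7, 4→6, 5→1, 6→2, 7→3]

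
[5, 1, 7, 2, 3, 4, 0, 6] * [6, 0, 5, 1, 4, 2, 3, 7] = [2, 0, 7, 5, 1, 4, 6, 3]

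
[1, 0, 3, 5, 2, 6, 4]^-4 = [0, 1, 3, 5, 2, 6, 4]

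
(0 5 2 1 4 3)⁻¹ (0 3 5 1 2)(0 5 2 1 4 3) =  (0 2 4 1 5)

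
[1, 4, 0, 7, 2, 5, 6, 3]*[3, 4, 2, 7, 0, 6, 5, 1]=[4, 0, 3, 1, 2, 6, 5, 7]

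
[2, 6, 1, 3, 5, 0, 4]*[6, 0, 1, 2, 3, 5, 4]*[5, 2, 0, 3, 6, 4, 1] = [2, 6, 5, 0, 4, 1, 3]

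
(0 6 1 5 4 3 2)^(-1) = (0 2 3 4 5 1 6)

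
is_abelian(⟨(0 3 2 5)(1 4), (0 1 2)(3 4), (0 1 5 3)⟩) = no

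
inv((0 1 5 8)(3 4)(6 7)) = (0 8 5 1)(3 4)(6 7)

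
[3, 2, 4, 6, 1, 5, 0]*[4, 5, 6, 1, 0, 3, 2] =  [1, 6, 0, 2, 5, 3, 4]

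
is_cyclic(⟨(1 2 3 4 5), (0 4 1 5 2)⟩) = no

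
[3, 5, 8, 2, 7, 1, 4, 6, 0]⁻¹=[8, 5, 3, 0, 6, 1, 7, 4, 2]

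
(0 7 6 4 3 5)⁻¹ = (0 5 3 4 6 7)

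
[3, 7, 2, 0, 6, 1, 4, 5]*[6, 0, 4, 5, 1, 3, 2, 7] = [5, 7, 4, 6, 2, 0, 1, 3]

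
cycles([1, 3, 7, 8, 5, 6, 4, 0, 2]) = (0 1 3 8 2 7)(4 5 6)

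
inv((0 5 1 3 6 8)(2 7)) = (0 8 6 3 1 5)(2 7)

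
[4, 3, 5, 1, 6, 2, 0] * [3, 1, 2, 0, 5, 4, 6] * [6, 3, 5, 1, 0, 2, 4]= [2, 6, 0, 3, 4, 5, 1]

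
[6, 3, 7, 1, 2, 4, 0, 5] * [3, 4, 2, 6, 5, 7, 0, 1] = [0, 6, 1, 4, 2, 5, 3, 7]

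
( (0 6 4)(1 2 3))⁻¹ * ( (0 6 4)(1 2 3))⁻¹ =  (0 6 4)(1 2 3)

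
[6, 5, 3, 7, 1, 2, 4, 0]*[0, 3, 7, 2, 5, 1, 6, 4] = [6, 1, 2, 4, 3, 7, 5, 0]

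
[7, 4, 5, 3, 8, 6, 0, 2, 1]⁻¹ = [6, 8, 7, 3, 1, 2, 5, 0, 4]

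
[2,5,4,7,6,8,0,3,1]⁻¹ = [6,8,0,7,2,1,4,3,5]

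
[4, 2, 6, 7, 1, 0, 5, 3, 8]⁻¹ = [5, 4, 1, 7, 0, 6, 2, 3, 8]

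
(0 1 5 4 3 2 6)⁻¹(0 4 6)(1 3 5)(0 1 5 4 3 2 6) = (0 1 3)(2 4 5)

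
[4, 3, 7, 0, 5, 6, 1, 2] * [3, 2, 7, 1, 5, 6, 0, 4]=[5, 1, 4, 3, 6, 0, 2, 7]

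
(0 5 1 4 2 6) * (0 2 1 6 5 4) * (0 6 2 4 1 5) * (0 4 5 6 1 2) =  (0 2 4 6 5)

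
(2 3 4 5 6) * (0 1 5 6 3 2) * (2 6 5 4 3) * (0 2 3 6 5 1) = (1 4)(2 5 3 6)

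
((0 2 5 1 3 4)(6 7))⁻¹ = (0 4 3 1 5 2)(6 7)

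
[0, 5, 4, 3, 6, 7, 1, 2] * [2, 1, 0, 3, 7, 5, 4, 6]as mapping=[0→2, 1→5, 2→7, 3→3, 4→4, 5→6, 6→1, 7→0]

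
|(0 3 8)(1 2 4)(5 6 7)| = 3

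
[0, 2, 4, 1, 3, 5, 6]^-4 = [0, 1, 2, 3, 4, 5, 6]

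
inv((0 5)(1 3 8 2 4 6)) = (0 5)(1 6 4 2 8 3)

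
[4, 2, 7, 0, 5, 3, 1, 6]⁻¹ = [3, 6, 1, 5, 0, 4, 7, 2]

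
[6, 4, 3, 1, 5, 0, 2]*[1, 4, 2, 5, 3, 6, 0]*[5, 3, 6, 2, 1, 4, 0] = [5, 2, 4, 1, 0, 3, 6]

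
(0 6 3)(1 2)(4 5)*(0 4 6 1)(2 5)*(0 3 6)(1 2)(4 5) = (0 2 3 5)(1 4)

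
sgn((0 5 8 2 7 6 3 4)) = -1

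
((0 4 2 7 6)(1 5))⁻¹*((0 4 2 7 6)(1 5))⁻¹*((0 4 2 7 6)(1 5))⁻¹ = (0 2 6 4 7)(1 5)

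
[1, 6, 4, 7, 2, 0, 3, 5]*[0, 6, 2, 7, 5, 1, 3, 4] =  [6, 3, 5, 4, 2, 0, 7, 1]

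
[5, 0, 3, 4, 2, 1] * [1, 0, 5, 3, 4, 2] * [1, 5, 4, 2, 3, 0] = [4, 5, 2, 3, 0, 1]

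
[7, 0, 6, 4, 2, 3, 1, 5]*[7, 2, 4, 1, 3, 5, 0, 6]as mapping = [0→6, 1→7, 2→0, 3→3, 4→4, 5→1, 6→2, 7→5]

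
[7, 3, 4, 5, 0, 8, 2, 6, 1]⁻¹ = [4, 8, 6, 1, 2, 3, 7, 0, 5]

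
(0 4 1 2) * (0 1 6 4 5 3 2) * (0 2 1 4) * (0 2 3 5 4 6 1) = (0 4 1 3)(2 6)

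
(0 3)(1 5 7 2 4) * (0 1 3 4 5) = (0 4 3 1)(2 5 7)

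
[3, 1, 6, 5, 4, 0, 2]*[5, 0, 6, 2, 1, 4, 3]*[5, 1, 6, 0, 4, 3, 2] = [6, 5, 0, 4, 1, 3, 2]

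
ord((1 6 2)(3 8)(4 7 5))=6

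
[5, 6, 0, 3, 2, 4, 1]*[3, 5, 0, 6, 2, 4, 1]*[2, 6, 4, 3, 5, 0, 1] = [5, 6, 3, 1, 2, 4, 0]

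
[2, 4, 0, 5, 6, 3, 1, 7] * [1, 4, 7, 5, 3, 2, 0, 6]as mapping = [0→7, 1→3, 2→1, 3→2, 4→0, 5→5, 6→4, 7→6]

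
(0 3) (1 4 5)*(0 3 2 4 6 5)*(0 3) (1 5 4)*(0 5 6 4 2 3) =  (0 3 5 6 2 1 4) 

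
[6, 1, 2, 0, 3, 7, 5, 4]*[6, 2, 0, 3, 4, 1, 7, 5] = [7, 2, 0, 6, 3, 5, 1, 4]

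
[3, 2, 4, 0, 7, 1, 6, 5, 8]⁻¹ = [3, 5, 1, 0, 2, 7, 6, 4, 8]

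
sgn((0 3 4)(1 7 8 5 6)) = 1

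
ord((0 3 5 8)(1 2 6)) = 12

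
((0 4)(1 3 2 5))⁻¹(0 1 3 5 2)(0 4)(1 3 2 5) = (1 5 4 3 2)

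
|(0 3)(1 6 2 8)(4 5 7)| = 12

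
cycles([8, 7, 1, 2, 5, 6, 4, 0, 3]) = (0 8 3 2 1 7)(4 5 6)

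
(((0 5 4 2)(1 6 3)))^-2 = (0 4)(1 6 3)(2 5)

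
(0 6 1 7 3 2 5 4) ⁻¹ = (0 4 5 2 3 7 1 6) 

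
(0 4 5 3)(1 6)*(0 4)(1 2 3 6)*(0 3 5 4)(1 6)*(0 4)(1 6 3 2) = (0 2 5 6 1 3 4)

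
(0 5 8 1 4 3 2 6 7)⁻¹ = (0 7 6 2 3 4 1 8 5)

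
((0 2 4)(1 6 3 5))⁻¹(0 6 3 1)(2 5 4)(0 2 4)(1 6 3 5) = (0 4 1)(2 3 5 6)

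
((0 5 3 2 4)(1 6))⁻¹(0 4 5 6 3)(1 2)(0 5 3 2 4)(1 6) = (0 3 1 2 5)(4 6)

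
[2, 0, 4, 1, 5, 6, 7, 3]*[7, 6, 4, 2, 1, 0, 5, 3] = [4, 7, 1, 6, 0, 5, 3, 2]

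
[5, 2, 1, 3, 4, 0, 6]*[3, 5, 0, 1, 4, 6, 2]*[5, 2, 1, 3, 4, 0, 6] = [6, 5, 0, 2, 4, 3, 1]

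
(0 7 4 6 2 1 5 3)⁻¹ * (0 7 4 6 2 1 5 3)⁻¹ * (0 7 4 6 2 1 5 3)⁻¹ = (0 1 4 3 2 7 5 6)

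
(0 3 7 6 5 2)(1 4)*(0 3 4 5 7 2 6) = (0 4 1 5 6 7)(2 3)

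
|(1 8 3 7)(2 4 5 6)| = 4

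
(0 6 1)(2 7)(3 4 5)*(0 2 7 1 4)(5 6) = (0 5 3)(1 2)(4 6)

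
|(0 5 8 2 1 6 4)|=7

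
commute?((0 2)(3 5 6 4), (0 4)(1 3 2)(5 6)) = no:(0 2)(3 5 6 4)*(0 4)(1 3 2)(5 6) = (0 1 3 6)(2 4), (0 4)(1 3 2)(5 6)*(0 2)(3 5 6 4) = (0 3)(1 5 4 2)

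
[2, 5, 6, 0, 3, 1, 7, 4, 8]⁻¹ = [3, 5, 0, 4, 7, 1, 2, 6, 8]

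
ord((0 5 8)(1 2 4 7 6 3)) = 6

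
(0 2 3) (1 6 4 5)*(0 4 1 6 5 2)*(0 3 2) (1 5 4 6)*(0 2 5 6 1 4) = (0 3 1) (2 5 4) 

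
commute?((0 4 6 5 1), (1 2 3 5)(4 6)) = no:(0 4 6 5 1) * (1 2 3 5)(4 6) = (0 6 1)(2 3 5), (1 2 3 5)(4 6) * (0 4 6 5 1) = (0 4 5)(1 2 3)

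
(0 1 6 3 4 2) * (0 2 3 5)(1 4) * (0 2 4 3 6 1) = (0 3)(2 4 6 5)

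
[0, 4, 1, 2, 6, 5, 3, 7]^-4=[0, 4, 1, 2, 6, 5, 3, 7]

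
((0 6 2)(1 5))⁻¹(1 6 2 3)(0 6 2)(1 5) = (0 3 5 2)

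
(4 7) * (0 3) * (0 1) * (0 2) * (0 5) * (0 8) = (0 3 1 2 5 8)(4 7)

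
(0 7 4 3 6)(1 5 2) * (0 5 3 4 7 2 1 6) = (0 2 6 5 1 3)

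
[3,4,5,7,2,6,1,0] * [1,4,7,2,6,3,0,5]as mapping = [0→2,1→6,2→3,3→5,4→7,5→0,6→4,7→1]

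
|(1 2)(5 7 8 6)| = 4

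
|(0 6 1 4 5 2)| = 6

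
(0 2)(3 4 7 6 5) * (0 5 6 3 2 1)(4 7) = (0 1)(2 5)(3 7)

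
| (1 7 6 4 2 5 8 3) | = 8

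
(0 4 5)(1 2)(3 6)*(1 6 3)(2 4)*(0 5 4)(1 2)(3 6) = (0 1)(2 3 6)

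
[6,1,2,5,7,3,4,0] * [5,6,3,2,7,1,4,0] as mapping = [0→4,1→6,2→3,3→1,4→0,5→2,6→7,7→5] 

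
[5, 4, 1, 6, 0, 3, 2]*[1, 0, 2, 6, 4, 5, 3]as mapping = [0→5, 1→4, 2→0, 3→3, 4→1, 5→6, 6→2]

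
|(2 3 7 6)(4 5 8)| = 12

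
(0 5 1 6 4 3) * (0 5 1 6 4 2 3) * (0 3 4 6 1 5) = (0 5 1 6 2 4 3)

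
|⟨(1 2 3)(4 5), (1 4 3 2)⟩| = 120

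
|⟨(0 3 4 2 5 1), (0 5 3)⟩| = 720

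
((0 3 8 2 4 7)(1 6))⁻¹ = (0 7 4 2 8 3)(1 6)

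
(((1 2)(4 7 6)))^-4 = (4 6 7)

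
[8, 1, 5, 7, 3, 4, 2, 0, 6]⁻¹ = [7, 1, 6, 4, 5, 2, 8, 3, 0]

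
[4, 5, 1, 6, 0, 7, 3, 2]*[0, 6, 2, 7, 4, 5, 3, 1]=[4, 5, 6, 3, 0, 1, 7, 2]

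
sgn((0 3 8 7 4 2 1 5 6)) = 1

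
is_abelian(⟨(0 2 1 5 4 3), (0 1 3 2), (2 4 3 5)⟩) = no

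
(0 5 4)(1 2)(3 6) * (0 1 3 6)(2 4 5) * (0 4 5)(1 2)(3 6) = (0 1 5)(2 6 3 4)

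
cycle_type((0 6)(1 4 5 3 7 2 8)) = 2.7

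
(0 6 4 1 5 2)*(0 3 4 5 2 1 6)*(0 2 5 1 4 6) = (0 2 3 6 1 5 4)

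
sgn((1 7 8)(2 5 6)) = 1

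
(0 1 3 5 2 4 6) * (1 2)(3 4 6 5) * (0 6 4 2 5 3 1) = (0 5)(1 2 4 3)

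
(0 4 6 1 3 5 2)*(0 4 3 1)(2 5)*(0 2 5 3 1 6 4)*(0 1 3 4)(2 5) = (0 3 2 1 6 5 4)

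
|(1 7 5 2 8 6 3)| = 7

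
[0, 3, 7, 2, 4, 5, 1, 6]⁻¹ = [0, 6, 3, 1, 4, 5, 7, 2]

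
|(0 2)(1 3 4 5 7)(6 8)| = 10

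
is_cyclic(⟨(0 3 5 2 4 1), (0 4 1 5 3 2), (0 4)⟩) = no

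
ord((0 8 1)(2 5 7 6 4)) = 15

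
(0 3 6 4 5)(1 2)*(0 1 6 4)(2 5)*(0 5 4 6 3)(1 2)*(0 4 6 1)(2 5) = (0 4)(1 6 2 3)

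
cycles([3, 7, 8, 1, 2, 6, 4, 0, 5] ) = (0 3 1 7)(2 8 5 6 4)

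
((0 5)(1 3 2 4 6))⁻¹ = (0 5)(1 6 4 2 3)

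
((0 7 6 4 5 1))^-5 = (0 7 6 4 5 1)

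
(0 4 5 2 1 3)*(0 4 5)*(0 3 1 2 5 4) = (0 4 3)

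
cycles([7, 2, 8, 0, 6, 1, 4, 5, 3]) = (0 7 5 1 2 8 3)(4 6)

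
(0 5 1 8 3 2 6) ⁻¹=(0 6 2 3 8 1 5) 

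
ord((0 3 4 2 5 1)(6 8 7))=6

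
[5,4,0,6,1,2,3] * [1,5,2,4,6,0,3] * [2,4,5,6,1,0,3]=[2,3,4,6,0,5,1]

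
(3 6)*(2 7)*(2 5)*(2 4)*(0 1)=(0 1)(2 7 5 4)(3 6)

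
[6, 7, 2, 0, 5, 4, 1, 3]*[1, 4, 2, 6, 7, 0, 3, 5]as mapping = [0→3, 1→5, 2→2, 3→1, 4→0, 5→7, 6→4, 7→6]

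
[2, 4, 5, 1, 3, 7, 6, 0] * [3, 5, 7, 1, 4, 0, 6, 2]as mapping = [0→7, 1→4, 2→0, 3→5, 4→1, 5→2, 6→6, 7→3]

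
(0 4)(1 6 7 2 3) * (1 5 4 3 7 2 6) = (0 3 5 4)(2 7 6)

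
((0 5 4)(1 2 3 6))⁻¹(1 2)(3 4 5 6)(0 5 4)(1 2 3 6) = (0 4 1 6)(2 3)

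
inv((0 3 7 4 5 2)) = (0 2 5 4 7 3)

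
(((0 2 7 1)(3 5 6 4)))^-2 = (0 7)(1 2)(3 6)(4 5)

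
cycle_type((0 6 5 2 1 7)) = 6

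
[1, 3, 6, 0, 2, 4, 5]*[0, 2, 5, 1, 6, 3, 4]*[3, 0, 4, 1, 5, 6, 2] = [4, 0, 5, 3, 6, 2, 1]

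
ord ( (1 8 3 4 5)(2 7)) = 10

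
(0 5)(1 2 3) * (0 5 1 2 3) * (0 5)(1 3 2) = (0 3 1 2 5)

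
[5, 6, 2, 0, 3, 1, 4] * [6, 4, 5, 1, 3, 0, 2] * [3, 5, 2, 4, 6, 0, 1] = [3, 2, 0, 1, 5, 6, 4]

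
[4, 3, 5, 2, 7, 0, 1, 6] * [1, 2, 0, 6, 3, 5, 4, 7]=[3, 6, 5, 0, 7, 1, 2, 4]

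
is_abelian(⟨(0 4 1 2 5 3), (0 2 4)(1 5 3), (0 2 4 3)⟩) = no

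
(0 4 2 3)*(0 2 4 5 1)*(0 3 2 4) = (0 5 1 3 4)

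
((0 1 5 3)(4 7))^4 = ()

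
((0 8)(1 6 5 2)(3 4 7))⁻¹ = (0 8)(1 2 5 6)(3 7 4)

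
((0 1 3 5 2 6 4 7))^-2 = (0 4 2 3)(1 7 6 5)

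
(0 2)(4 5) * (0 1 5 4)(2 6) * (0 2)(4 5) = (0 6)(1 4 5 2)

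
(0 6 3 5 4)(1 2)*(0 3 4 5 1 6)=(1 2 6 4 3)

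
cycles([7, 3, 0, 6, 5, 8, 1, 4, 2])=(0 7 4 5 8 2)(1 3 6)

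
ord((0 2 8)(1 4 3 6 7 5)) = 6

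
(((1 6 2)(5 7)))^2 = (1 2 6)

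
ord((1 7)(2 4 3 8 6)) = 10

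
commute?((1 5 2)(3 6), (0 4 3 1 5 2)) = no:(1 5 2)(3 6)*(0 4 3 1 5 2) = (0 4 3 6 1 2 5), (0 4 3 1 5 2)*(1 5 2)(3 6) = (0 4 6 3 5 1 2)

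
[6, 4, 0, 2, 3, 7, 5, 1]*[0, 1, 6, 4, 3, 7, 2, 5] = [2, 3, 0, 6, 4, 5, 7, 1]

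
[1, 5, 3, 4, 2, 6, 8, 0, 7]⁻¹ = [7, 0, 4, 2, 3, 1, 5, 8, 6]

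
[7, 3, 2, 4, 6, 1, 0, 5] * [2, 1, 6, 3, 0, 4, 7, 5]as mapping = [0→5, 1→3, 2→6, 3→0, 4→7, 5→1, 6→2, 7→4]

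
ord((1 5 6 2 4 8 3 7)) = 8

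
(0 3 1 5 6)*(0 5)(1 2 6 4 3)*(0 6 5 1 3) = (0 3 2 5 4)(1 6)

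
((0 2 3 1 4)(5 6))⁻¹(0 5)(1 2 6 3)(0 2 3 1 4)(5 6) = (1 4 3 5)(2 6)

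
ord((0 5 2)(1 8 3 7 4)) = 15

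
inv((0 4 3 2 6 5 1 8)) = (0 8 1 5 6 2 3 4)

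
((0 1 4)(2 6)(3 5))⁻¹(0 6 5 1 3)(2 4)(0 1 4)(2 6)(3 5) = (0 6)(1 2 3 4 5)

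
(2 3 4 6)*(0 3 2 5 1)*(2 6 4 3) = (0 2 6 5 1)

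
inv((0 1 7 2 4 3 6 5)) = (0 5 6 3 4 2 7 1)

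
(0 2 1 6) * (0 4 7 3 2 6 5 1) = (0 6 4 7 3 2) (1 5) 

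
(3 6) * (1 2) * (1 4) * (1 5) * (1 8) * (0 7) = (0 7)(1 2 4 5 8)(3 6)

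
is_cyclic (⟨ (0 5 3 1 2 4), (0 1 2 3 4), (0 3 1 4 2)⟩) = no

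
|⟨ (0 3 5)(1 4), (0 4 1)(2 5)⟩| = 720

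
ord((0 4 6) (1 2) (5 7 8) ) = 6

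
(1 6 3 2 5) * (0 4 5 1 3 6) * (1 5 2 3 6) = (0 4 2 5 6 1)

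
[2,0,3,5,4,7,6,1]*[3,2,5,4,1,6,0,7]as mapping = [0→5,1→3,2→4,3→6,4→1,5→7,6→0,7→2]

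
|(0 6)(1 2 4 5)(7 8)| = 4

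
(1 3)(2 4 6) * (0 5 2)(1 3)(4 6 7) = (0 5 2 6)(4 7)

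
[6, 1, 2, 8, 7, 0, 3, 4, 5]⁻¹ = [5, 1, 2, 6, 7, 8, 0, 4, 3]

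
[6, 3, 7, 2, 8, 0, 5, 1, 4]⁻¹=[5, 7, 3, 1, 8, 6, 0, 2, 4]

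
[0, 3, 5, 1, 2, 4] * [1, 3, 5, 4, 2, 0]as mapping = [0→1, 1→4, 2→0, 3→3, 4→5, 5→2]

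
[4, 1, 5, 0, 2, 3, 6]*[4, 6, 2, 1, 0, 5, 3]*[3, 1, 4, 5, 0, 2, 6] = [3, 6, 2, 0, 4, 1, 5]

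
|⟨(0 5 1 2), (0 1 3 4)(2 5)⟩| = 720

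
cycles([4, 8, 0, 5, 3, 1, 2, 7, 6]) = (0 4 3 5 1 8 6 2)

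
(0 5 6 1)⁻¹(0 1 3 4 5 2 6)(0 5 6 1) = (0 3 4 6 2 1 5)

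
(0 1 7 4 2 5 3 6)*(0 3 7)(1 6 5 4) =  (0 6 3 5 7 1)(2 4)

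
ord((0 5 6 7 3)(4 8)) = 10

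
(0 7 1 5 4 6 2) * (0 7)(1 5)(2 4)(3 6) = (2 7 5)(3 6 4)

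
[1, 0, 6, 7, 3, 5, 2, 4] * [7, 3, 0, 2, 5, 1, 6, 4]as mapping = [0→3, 1→7, 2→6, 3→4, 4→2, 5→1, 6→0, 7→5]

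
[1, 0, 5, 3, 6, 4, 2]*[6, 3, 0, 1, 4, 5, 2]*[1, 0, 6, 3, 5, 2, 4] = [3, 4, 2, 0, 6, 5, 1]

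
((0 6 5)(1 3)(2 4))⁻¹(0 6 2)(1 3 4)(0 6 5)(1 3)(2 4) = (1 2 3)(4 6 5)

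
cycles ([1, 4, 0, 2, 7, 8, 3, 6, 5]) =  (0 1 4 7 6 3 2) (5 8) 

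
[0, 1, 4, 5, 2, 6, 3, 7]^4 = [0, 1, 2, 5, 4, 6, 3, 7]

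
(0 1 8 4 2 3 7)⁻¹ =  (0 7 3 2 4 8 1)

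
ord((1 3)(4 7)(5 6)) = 2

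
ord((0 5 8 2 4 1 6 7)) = 8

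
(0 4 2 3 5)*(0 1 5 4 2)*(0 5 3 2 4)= (0 4 5 1 3)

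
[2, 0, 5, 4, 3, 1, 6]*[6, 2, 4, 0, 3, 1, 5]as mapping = [0→4, 1→6, 2→1, 3→3, 4→0, 5→2, 6→5]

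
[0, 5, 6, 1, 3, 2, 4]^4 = [0, 4, 1, 6, 2, 3, 5]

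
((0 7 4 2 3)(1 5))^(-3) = (0 4 3 7 2)(1 5)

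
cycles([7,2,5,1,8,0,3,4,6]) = (0 7 4 8 6 3 1 2 5)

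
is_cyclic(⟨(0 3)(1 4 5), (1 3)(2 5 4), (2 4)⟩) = no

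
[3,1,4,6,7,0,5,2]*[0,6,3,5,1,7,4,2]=[5,6,1,4,2,0,7,3]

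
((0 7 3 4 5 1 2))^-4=(0 4 2 3 1 7 5)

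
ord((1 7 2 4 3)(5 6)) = 10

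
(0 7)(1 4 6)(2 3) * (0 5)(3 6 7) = (0 3 2 6 1 4 7 5)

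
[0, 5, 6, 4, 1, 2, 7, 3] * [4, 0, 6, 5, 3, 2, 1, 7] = [4, 2, 1, 3, 0, 6, 7, 5]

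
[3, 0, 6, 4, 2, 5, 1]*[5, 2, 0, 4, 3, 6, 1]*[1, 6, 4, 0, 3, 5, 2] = [3, 5, 6, 0, 1, 2, 4]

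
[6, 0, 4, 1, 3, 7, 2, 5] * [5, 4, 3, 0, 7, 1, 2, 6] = [2, 5, 7, 4, 0, 6, 3, 1]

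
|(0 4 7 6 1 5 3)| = 7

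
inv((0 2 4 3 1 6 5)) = (0 5 6 1 3 4 2)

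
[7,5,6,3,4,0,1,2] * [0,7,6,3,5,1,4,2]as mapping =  [0→2,1→1,2→4,3→3,4→5,5→0,6→7,7→6]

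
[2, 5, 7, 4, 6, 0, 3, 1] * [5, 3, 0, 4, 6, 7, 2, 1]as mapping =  [0→0, 1→7, 2→1, 3→6, 4→2, 5→5, 6→4, 7→3]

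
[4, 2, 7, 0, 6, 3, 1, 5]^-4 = [2, 3, 0, 1, 7, 6, 5, 4]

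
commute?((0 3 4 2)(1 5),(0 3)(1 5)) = no:(0 3 4 2)(1 5)*(0 3)(1 5) = (2 3 4),(0 3)(1 5)*(0 3 4 2)(1 5) = (0 4 2)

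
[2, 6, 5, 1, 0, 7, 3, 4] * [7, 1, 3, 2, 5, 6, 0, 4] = [3, 0, 6, 1, 7, 4, 2, 5]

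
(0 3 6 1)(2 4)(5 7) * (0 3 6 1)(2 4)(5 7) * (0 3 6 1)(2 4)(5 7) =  (0 1 6 3)(2 4)(5 7)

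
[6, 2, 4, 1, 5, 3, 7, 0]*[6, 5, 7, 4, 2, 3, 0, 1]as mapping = [0→0, 1→7, 2→2, 3→5, 4→3, 5→4, 6→1, 7→6]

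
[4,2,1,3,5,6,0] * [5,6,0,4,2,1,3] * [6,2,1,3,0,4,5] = [1,6,5,0,2,3,4]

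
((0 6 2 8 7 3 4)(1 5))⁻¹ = (0 4 3 7 8 2 6)(1 5)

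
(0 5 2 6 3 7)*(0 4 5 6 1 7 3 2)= (0 6 2 1 7 4 5)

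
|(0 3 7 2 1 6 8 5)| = 8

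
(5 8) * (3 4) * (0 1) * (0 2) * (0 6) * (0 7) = (0 1 2 6 7)(3 4)(5 8)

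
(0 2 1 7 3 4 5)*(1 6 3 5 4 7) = (0 2 6 3 7 5)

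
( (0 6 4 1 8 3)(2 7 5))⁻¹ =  (0 3 8 1 4 6)(2 5 7)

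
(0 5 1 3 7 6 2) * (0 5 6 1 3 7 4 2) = (0 6)(1 7)(2 5 3 4)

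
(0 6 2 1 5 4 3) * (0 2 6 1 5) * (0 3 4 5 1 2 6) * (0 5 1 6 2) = (1 3 2 6 5)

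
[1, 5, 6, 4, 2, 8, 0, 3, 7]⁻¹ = [6, 0, 4, 7, 3, 1, 2, 8, 5]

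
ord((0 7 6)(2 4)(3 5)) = 6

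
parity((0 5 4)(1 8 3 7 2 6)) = odd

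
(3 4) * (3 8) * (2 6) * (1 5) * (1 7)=(1 5 7)(2 6)(3 4 8)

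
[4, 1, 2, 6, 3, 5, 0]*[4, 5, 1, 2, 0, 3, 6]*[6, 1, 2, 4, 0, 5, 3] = [6, 5, 1, 3, 2, 4, 0]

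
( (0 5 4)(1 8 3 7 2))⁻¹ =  (0 4 5)(1 2 7 3 8)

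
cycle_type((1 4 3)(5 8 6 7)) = 3.4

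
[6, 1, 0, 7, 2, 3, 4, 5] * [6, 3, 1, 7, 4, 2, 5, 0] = [5, 3, 6, 0, 1, 7, 4, 2] 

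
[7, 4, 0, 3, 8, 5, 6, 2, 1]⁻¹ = [2, 8, 7, 3, 1, 5, 6, 0, 4]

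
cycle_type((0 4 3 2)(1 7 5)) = 3.4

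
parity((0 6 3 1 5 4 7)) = even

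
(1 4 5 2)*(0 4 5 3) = (0 4 3)(1 5 2)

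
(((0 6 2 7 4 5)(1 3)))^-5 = (0 6 2 7 4 5)(1 3)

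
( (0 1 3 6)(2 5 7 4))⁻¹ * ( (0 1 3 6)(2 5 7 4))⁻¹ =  (0 3)(1 6)(2 7)(4 5)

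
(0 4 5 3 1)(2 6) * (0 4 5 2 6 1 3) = (0 5)(1 4 2)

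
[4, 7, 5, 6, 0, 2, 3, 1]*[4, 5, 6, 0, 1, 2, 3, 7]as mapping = [0→1, 1→7, 2→2, 3→3, 4→4, 5→6, 6→0, 7→5]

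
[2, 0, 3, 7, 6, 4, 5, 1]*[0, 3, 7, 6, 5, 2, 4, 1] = [7, 0, 6, 1, 4, 5, 2, 3]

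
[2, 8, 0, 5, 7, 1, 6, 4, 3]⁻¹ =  [2, 5, 0, 8, 7, 3, 6, 4, 1]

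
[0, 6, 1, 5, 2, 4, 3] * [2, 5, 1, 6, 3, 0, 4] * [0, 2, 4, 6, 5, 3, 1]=[4, 5, 3, 0, 2, 6, 1]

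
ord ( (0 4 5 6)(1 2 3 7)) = 4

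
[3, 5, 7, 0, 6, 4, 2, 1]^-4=[0, 4, 1, 3, 2, 6, 7, 5]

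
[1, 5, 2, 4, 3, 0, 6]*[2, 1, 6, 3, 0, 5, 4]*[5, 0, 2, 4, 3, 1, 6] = [0, 1, 6, 5, 4, 2, 3]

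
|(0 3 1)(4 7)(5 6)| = 6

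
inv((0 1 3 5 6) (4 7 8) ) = (0 6 5 3 1) (4 8 7) 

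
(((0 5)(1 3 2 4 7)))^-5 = (0 5)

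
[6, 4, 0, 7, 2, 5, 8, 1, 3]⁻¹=[2, 7, 4, 8, 1, 5, 0, 3, 6]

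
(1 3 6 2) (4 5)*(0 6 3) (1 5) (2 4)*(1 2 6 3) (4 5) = (0 3 1) (2 4) (5 6) 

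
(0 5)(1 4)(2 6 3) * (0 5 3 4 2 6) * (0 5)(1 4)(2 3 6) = (0 6 1 3 2 5)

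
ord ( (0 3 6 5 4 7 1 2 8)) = 9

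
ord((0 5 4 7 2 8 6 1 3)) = 9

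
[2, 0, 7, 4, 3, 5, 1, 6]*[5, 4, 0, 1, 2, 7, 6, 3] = [0, 5, 3, 2, 1, 7, 4, 6]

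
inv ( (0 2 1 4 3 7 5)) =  (0 5 7 3 4 1 2)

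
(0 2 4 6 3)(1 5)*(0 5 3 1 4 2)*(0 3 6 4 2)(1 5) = (0 3 1 6 5 2)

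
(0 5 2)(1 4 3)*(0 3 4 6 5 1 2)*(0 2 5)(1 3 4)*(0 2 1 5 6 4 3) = (1 4 5)(2 3 6)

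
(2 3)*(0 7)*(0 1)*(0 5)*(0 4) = (0 7 1 5 4)(2 3)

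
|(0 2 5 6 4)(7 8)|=10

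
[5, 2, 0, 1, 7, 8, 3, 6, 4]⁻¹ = [2, 3, 1, 6, 8, 0, 7, 4, 5]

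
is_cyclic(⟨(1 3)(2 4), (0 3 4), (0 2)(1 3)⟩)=no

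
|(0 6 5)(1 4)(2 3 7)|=6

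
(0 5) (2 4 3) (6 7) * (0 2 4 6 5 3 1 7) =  (0 3 4 1 7 5 2 6) 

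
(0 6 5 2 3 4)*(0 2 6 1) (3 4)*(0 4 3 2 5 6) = (0 1 4 5) (2 3) 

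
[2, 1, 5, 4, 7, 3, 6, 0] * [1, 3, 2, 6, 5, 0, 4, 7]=[2, 3, 0, 5, 7, 6, 4, 1]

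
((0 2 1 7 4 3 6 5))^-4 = (0 4)(1 6)(2 3)(5 7)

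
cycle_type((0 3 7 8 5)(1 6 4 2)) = 4.5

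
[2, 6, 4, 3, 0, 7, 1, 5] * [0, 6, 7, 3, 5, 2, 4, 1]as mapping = [0→7, 1→4, 2→5, 3→3, 4→0, 5→1, 6→6, 7→2]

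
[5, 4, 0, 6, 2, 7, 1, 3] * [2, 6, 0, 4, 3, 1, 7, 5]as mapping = [0→1, 1→3, 2→2, 3→7, 4→0, 5→5, 6→6, 7→4]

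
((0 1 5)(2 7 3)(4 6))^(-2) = (0 1 5)(2 7 3)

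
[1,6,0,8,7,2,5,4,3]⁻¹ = [2,0,5,8,7,6,1,4,3]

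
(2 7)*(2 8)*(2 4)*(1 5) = (1 5)(2 7 8 4)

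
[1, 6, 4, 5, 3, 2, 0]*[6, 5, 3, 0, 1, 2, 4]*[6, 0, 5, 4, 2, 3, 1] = [3, 2, 0, 5, 6, 4, 1]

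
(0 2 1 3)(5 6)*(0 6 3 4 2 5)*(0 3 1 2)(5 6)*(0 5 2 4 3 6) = (1 3 2 4 5)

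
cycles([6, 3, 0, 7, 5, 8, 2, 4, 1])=(0 6 2)(1 3 7 4 5 8)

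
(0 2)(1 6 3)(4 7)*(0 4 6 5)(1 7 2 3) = (0 3 7 6 1 5)(2 4)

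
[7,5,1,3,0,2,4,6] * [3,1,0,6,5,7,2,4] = [4,7,1,6,3,0,5,2]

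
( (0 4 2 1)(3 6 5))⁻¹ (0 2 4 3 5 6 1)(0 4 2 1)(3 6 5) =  (0 4 1 2 6 3 5)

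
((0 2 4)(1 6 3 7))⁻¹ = (0 4 2)(1 7 3 6)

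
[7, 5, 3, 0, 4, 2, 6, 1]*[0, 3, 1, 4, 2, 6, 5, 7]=[7, 6, 4, 0, 2, 1, 5, 3]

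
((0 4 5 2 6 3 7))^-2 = (0 3 2 4 7 6 5)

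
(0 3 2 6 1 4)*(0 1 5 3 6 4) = (0 6 5 3 2 4 1)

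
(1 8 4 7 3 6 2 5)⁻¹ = (1 5 2 6 3 7 4 8)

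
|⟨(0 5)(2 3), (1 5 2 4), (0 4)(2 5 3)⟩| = 720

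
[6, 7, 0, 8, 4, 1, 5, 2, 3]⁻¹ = [2, 5, 7, 8, 4, 6, 0, 1, 3]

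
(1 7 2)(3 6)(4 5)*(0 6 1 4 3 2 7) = (0 6 2 4 5 3 1)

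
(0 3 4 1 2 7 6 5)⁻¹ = (0 5 6 7 2 1 4 3)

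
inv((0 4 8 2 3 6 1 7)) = (0 7 1 6 3 2 8 4)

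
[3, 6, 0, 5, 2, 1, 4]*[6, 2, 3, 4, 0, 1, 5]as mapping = [0→4, 1→5, 2→6, 3→1, 4→3, 5→2, 6→0]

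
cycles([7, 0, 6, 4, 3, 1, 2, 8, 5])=(0 7 8 5 1)(2 6)(3 4)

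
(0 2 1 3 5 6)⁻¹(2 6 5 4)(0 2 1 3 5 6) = (0 6 4 1)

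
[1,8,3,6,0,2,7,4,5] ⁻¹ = [4,0,5,2,7,8,3,6,1] 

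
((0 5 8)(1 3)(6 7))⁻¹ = (0 8 5)(1 3)(6 7)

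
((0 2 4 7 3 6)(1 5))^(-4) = (0 4 3)(2 7 6)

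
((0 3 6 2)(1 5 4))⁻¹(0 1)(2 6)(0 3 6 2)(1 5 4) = (0 2)(3 5)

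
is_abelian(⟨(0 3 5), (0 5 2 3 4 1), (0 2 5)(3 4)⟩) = no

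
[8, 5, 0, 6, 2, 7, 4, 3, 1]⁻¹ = [2, 8, 4, 7, 6, 1, 3, 5, 0]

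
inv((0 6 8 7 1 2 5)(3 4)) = (0 5 2 1 7 8 6)(3 4)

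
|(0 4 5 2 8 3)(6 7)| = 6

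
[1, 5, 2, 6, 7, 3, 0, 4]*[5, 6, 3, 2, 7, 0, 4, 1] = [6, 0, 3, 4, 1, 2, 5, 7]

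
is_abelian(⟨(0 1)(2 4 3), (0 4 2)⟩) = no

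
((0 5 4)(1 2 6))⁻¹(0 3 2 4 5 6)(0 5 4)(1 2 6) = (0 4 1 5 3 6)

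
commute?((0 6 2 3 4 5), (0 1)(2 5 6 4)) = no:(0 6 2 3 4 5)*(0 1)(2 5 6 4) = (0 4 6 5 1)(2 3), (0 1)(2 5 6 4)*(0 6 2 3 4 5) = (0 1 6 5 2)(3 4)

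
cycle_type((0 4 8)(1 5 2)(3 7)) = 2.3^2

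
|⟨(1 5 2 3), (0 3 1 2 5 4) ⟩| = 720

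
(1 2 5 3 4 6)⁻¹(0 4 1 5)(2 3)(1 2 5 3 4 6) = (0 6 2 3)(4 5)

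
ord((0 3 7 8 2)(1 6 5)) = 15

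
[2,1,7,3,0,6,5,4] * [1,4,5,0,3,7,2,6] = [5,4,6,0,1,2,7,3]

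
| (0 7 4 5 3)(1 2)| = 10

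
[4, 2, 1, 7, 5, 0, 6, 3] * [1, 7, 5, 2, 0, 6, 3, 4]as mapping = [0→0, 1→5, 2→7, 3→4, 4→6, 5→1, 6→3, 7→2]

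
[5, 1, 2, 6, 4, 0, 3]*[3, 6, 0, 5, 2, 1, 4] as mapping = [0→1, 1→6, 2→0, 3→4, 4→2, 5→3, 6→5] 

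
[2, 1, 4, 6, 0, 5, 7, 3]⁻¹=[4, 1, 0, 7, 2, 5, 3, 6]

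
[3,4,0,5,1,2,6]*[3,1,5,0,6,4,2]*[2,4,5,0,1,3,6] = [2,6,0,1,4,3,5]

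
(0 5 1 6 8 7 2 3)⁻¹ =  (0 3 2 7 8 6 1 5)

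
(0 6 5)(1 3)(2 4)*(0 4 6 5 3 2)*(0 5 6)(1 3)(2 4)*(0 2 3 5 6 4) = (0 4 6 1)(3 5)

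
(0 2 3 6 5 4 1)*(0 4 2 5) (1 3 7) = (0 5 2 7 1 4 3 6) 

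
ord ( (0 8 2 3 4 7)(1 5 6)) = 6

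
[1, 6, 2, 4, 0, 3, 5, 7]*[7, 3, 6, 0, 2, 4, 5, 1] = [3, 5, 6, 2, 7, 0, 4, 1]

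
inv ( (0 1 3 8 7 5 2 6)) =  (0 6 2 5 7 8 3 1)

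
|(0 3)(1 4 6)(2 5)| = 6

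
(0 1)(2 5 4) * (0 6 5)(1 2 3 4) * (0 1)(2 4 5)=(0 4 3 5)(1 6 2)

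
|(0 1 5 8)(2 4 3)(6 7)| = 12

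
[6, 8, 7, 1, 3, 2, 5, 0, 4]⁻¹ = [7, 3, 5, 4, 8, 6, 0, 2, 1]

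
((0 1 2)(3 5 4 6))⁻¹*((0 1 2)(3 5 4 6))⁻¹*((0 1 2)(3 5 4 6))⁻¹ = (3 5 4 6)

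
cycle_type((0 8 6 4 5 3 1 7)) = 8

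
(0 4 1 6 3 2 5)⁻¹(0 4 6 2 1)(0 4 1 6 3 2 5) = (1 3 5 6 4)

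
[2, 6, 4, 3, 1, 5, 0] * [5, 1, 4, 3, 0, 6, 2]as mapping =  [0→4, 1→2, 2→0, 3→3, 4→1, 5→6, 6→5]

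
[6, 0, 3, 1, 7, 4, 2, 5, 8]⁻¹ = [1, 3, 6, 2, 5, 7, 0, 4, 8]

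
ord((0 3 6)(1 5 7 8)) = 12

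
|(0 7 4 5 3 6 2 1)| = 8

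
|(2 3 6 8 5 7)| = 6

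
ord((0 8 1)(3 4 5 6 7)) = 15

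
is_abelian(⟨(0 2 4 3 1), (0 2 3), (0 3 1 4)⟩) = no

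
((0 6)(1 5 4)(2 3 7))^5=(0 6)(1 4 5)(2 7 3)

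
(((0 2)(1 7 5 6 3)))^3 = (0 2)(1 6 7 3 5)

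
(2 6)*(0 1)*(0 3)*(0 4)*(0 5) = (0 1 3 4 5)(2 6)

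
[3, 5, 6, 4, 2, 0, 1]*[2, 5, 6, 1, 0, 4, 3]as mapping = [0→1, 1→4, 2→3, 3→0, 4→6, 5→2, 6→5]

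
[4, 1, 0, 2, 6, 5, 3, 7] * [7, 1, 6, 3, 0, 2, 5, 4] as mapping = [0→0, 1→1, 2→7, 3→6, 4→5, 5→2, 6→3, 7→4] 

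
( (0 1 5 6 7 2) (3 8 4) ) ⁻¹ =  (0 2 7 6 5 1) (3 4 8) 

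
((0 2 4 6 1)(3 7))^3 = (0 6 2 1 4)(3 7)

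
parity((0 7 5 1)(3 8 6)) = odd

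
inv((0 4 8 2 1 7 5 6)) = (0 6 5 7 1 2 8 4)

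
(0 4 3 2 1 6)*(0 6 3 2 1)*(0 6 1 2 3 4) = (1 4 3 2 6)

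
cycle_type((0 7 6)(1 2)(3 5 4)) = 2.3^2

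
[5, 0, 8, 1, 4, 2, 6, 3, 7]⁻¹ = [1, 3, 5, 7, 4, 0, 6, 8, 2]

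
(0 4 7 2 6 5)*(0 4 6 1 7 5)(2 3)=(0 6)(1 7 3 2)(4 5)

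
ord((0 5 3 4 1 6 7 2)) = 8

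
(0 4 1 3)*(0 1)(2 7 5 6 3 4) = (0 2 7 5 6 3 1 4)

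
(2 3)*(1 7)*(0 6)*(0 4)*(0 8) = (0 6 4 8)(1 7)(2 3)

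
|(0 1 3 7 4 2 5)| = 7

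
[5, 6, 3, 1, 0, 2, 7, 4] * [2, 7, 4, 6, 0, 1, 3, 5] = [1, 3, 6, 7, 2, 4, 5, 0]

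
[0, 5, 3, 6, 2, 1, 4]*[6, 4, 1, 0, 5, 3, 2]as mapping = [0→6, 1→3, 2→0, 3→2, 4→1, 5→4, 6→5]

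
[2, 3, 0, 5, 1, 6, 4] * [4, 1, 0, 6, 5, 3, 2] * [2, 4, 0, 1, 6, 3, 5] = [2, 5, 6, 1, 4, 0, 3]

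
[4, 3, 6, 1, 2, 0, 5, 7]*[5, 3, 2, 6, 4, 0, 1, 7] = [4, 6, 1, 3, 2, 5, 0, 7]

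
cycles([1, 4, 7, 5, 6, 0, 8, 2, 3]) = (0 1 4 6 8 3 5)(2 7)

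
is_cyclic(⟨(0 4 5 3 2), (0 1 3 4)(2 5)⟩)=no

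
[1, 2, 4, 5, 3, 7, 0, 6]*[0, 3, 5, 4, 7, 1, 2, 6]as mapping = [0→3, 1→5, 2→7, 3→1, 4→4, 5→6, 6→0, 7→2]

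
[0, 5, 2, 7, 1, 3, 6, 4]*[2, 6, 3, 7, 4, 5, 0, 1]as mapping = [0→2, 1→5, 2→3, 3→1, 4→6, 5→7, 6→0, 7→4]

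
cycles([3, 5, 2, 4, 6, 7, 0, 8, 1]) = (0 3 4 6)(1 5 7 8)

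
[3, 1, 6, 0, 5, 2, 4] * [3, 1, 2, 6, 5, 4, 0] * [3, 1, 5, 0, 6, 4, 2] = [2, 1, 3, 0, 6, 5, 4]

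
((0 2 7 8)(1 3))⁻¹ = (0 8 7 2)(1 3)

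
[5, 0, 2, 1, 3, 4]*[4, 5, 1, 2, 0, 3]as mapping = [0→3, 1→4, 2→1, 3→5, 4→2, 5→0]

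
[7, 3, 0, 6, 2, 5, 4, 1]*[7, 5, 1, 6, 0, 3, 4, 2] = [2, 6, 7, 4, 1, 3, 0, 5]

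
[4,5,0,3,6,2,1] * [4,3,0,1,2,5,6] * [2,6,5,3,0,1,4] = [5,1,0,6,4,2,3] 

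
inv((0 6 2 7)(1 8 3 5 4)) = (0 7 2 6)(1 4 5 3 8)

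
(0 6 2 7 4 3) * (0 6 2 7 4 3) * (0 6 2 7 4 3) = (0 7)(2 3)(4 6)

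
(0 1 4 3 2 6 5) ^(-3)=(0 2 1 6 4 5 3) 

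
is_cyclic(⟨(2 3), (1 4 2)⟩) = no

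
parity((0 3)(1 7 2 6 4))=odd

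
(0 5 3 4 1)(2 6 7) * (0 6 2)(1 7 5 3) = (0 3 4 7)(1 6 5)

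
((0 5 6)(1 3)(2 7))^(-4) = (0 6 5)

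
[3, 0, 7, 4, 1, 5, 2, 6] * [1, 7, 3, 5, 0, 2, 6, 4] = [5, 1, 4, 0, 7, 2, 3, 6]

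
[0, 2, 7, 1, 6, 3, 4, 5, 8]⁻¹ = [0, 3, 1, 5, 6, 7, 4, 2, 8]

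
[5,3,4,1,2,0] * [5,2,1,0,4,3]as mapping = [0→3,1→0,2→4,3→2,4→1,5→5]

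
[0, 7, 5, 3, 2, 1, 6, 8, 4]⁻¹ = [0, 5, 4, 3, 8, 2, 6, 1, 7]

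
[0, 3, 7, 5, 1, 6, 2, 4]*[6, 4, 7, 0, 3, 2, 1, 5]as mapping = [0→6, 1→0, 2→5, 3→2, 4→4, 5→1, 6→7, 7→3]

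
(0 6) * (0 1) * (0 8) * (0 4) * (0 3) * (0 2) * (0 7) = (0 6 1 8 4 3 2 7)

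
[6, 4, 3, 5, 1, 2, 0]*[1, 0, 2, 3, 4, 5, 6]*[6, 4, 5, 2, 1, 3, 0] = [0, 1, 2, 3, 6, 5, 4]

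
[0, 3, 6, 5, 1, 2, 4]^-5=[0, 3, 6, 5, 1, 2, 4]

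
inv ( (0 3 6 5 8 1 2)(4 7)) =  (0 2 1 8 5 6 3)(4 7)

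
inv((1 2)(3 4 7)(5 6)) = (1 2)(3 7 4)(5 6)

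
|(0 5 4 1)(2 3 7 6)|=4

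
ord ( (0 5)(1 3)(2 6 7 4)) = 4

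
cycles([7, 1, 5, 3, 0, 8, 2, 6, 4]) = (0 7 6 2 5 8 4)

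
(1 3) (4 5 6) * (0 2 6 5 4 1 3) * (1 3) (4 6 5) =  (0 2 5 4 6 3 1) 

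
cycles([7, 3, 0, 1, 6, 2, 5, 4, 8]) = (0 7 4 6 5 2)(1 3)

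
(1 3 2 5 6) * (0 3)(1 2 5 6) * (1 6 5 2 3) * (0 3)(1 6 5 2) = (0 6)(1 3)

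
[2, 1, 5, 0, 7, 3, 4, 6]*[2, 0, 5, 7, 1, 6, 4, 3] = [5, 0, 6, 2, 3, 7, 1, 4]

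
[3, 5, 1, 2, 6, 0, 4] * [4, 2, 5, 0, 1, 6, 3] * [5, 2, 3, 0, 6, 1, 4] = [5, 4, 3, 1, 0, 6, 2]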